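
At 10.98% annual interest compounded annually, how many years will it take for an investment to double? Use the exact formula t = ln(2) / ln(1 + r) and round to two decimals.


Doubling condition: (1 + r)^t = 2
Take ln of both sides: t × ln(1 + r) = ln(2)
t = ln(2) / ln(1 + r)
t = 0.693147 / 0.104180
t = 6.65

t = ln(2) / ln(1 + r) = 6.65 years


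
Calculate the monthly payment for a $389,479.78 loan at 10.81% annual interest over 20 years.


Loan payment formula: PMT = PV × r / (1 − (1 + r)^(−n))
Monthly rate r = 0.1081/12 ≈ 0.00900833, n = 240 months
Denominator: 1 − (1 + 0.1081/12)^(−240) = 0.8837858
PMT = $389,479.78 × (0.1081/12) / 0.8837858
PMT = $3,969.93 per month

PMT = PV × r / (1-(1+r)^(-n)) = $3,969.93/month


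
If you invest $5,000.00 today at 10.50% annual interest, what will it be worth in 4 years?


Future value formula: FV = PV × (1 + r)^t
FV = $5,000.00 × (1 + 0.105)^4
FV = $5,000.00 × 1.490902
FV = $7,454.51

FV = PV × (1 + r)^t = $7,454.51


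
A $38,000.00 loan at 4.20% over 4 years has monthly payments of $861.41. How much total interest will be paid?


Total paid over the life of the loan = PMT × n.
Total paid = $861.41 × 48 = $41,347.68
Total interest = total paid − principal = $41,347.68 − $38,000.00 = $3,347.68

Total interest = (PMT × n) - PV = $3,347.68


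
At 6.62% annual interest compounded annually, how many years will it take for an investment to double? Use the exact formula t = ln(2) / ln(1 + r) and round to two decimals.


Doubling condition: (1 + r)^t = 2
Take ln of both sides: t × ln(1 + r) = ln(2)
t = ln(2) / ln(1 + r)
t = 0.693147 / 0.064101
t = 10.81

t = ln(2) / ln(1 + r) = 10.81 years


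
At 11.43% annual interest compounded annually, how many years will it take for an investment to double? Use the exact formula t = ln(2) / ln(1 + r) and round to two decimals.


Doubling condition: (1 + r)^t = 2
Take ln of both sides: t × ln(1 + r) = ln(2)
t = ln(2) / ln(1 + r)
t = 0.693147 / 0.108226
t = 6.40

t = ln(2) / ln(1 + r) = 6.40 years


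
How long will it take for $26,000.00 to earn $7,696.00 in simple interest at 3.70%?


Rearrange the simple interest formula for t:
I = P × r × t  ⇒  t = I / (P × r)
t = $7,696.00 / ($26,000.00 × 0.037)
t = 8

t = I/(P×r) = 8 years


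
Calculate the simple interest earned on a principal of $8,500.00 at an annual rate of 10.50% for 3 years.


Simple interest formula: I = P × r × t
I = $8,500.00 × 0.105 × 3
I = $2,677.50

I = P × r × t = $2,677.50


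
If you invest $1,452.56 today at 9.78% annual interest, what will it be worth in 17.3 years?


Future value formula: FV = PV × (1 + r)^t
FV = $1,452.56 × (1 + 0.0978)^17.3
FV = $1,452.56 × 5.024025
FV = $7,297.70

FV = PV × (1 + r)^t = $7,297.70


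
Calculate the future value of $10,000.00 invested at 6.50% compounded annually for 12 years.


Compound interest formula: A = P(1 + r/n)^(nt)
A = $10,000.00 × (1 + 0.065/1)^(1 × 12)
Growth factor: (1 + 0.065/1)^12 = 2.129096
A = $10,000.00 × 2.129096
A = $21,290.96

A = P(1 + r/n)^(nt) = $21,290.96


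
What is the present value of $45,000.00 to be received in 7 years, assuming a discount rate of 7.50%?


Present value formula: PV = FV / (1 + r)^t
PV = $45,000.00 / (1 + 0.075)^7
PV = $45,000.00 / 1.659049
PV = $27,123.97

PV = FV / (1 + r)^t = $27,123.97


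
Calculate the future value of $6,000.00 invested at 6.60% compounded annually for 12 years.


Compound interest formula: A = P(1 + r/n)^(nt)
A = $6,000.00 × (1 + 0.066/1)^(1 × 12)
Growth factor: (1 + 0.066/1)^12 = 2.153210
A = $6,000.00 × 2.153210
A = $12,919.26

A = P(1 + r/n)^(nt) = $12,919.26


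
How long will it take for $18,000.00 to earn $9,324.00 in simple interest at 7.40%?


Rearrange the simple interest formula for t:
I = P × r × t  ⇒  t = I / (P × r)
t = $9,324.00 / ($18,000.00 × 0.074)
t = 7

t = I/(P×r) = 7 years


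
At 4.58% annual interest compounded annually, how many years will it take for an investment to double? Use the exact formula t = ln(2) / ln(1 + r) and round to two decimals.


Doubling condition: (1 + r)^t = 2
Take ln of both sides: t × ln(1 + r) = ln(2)
t = ln(2) / ln(1 + r)
t = 0.693147 / 0.044782
t = 15.48

t = ln(2) / ln(1 + r) = 15.48 years


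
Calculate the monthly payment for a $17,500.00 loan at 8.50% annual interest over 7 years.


Loan payment formula: PMT = PV × r / (1 − (1 + r)^(−n))
Monthly rate r = 0.085/12 ≈ 0.00708333, n = 84 months
Denominator: 1 − (1 + 0.085/12)^(−84) = 0.447279
PMT = $17,500.00 × (0.085/12) / 0.447279
PMT = $277.14 per month

PMT = PV × r / (1-(1+r)^(-n)) = $277.14/month


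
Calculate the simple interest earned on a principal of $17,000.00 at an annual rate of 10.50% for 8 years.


Simple interest formula: I = P × r × t
I = $17,000.00 × 0.105 × 8
I = $14,280.00

I = P × r × t = $14,280.00


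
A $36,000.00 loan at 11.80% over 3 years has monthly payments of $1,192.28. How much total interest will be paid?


Total paid over the life of the loan = PMT × n.
Total paid = $1,192.28 × 36 = $42,922.08
Total interest = total paid − principal = $42,922.08 − $36,000.00 = $6,922.08

Total interest = (PMT × n) - PV = $6,922.08


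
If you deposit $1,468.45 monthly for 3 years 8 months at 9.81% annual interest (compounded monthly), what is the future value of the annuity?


Future value of an ordinary annuity: FV = PMT × ((1 + r)^n − 1) / r
Monthly rate r = 0.0981/12 = 0.008175, n = 44
FV = $1,468.45 × ((1 + 0.0981/12)^44 − 1) / (0.0981/12)
FV = $1,468.45 × 52.697941
FV = $77,384.29

FV = PMT × ((1+r)^n - 1)/r = $77,384.29


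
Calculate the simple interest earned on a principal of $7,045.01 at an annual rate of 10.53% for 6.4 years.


Simple interest formula: I = P × r × t
I = $7,045.01 × 0.1053 × 6.4
I = $4,747.77

I = P × r × t = $4,747.77


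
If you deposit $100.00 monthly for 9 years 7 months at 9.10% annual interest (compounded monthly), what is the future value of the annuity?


Future value of an ordinary annuity: FV = PMT × ((1 + r)^n − 1) / r
Monthly rate r = 0.091/12 ≈ 0.00758333, n = 115
FV = $100.00 × ((1 + 0.091/12)^115 − 1) / (0.091/12)
FV = $100.00 × 182.509757
FV = $18,250.98

FV = PMT × ((1+r)^n - 1)/r = $18,250.98


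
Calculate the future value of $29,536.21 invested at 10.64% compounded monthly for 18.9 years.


Compound interest formula: A = P(1 + r/n)^(nt)
A = $29,536.21 × (1 + 0.1064/12)^(12 × 18.9)
Growth factor: (1 + 0.1064/12)^226.8 = 7.4045679
A = $29,536.21 × 7.4045679
A = $218,702.87

A = P(1 + r/n)^(nt) = $218,702.87


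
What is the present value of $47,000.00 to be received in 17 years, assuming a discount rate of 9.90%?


Present value formula: PV = FV / (1 + r)^t
PV = $47,000.00 / (1 + 0.099)^17
PV = $47,000.00 / 4.976921
PV = $9,443.59

PV = FV / (1 + r)^t = $9,443.59


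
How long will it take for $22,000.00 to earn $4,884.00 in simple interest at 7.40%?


Rearrange the simple interest formula for t:
I = P × r × t  ⇒  t = I / (P × r)
t = $4,884.00 / ($22,000.00 × 0.074)
t = 3

t = I/(P×r) = 3 years


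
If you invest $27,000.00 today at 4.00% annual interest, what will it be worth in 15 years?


Future value formula: FV = PV × (1 + r)^t
FV = $27,000.00 × (1 + 0.04)^15
FV = $27,000.00 × 1.8009435
FV = $48,625.47

FV = PV × (1 + r)^t = $48,625.47


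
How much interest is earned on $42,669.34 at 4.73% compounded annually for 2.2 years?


Compound interest earned = final amount − principal.
A = P(1 + r/n)^(nt) = $42,669.34 × (1 + 0.0473/1)^(1 × 2.2) = $47,235.92
Interest = A − P = $47,235.92 − $42,669.34 = $4,566.58

Interest = A - P = $4,566.58


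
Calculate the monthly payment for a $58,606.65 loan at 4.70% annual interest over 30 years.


Loan payment formula: PMT = PV × r / (1 − (1 + r)^(−n))
Monthly rate r = 0.047/12 ≈ 0.00391667, n = 360 months
Denominator: 1 − (1 + 0.047/12)^(−360) = 0.755183
PMT = $58,606.65 × (0.047/12) / 0.755183
PMT = $303.96 per month

PMT = PV × r / (1-(1+r)^(-n)) = $303.96/month


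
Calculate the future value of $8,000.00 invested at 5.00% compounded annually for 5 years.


Compound interest formula: A = P(1 + r/n)^(nt)
A = $8,000.00 × (1 + 0.05/1)^(1 × 5)
Growth factor: (1 + 0.05/1)^5 = 1.2762816
A = $8,000.00 × 1.2762816
A = $10,210.25

A = P(1 + r/n)^(nt) = $10,210.25


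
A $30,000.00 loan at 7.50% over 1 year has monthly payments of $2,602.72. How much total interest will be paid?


Total paid over the life of the loan = PMT × n.
Total paid = $2,602.72 × 12 = $31,232.64
Total interest = total paid − principal = $31,232.64 − $30,000.00 = $1,232.64

Total interest = (PMT × n) - PV = $1,232.64


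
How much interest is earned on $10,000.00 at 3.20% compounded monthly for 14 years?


Compound interest earned = final amount − principal.
A = P(1 + r/n)^(nt) = $10,000.00 × (1 + 0.032/12)^(12 × 14) = $15,642.46
Interest = A − P = $15,642.46 − $10,000.00 = $5,642.46

Interest = A - P = $5,642.46


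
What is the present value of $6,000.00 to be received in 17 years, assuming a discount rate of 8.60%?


Present value formula: PV = FV / (1 + r)^t
PV = $6,000.00 / (1 + 0.086)^17
PV = $6,000.00 / 4.065435
PV = $1,475.86

PV = FV / (1 + r)^t = $1,475.86


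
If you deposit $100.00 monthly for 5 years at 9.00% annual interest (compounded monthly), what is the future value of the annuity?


Future value of an ordinary annuity: FV = PMT × ((1 + r)^n − 1) / r
Monthly rate r = 0.09/12 = 0.0075, n = 60
FV = $100.00 × ((1 + 0.09/12)^60 − 1) / (0.09/12)
FV = $100.00 × 75.424137
FV = $7,542.41

FV = PMT × ((1+r)^n - 1)/r = $7,542.41


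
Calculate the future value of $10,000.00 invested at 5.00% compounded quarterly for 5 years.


Compound interest formula: A = P(1 + r/n)^(nt)
A = $10,000.00 × (1 + 0.05/4)^(4 × 5)
Growth factor: (1 + 0.05/4)^20 = 1.282037
A = $10,000.00 × 1.282037
A = $12,820.37

A = P(1 + r/n)^(nt) = $12,820.37


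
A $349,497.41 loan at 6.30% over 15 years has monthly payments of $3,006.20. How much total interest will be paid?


Total paid over the life of the loan = PMT × n.
Total paid = $3,006.20 × 180 = $541,116.00
Total interest = total paid − principal = $541,116.00 − $349,497.41 = $191,618.59

Total interest = (PMT × n) - PV = $191,618.59


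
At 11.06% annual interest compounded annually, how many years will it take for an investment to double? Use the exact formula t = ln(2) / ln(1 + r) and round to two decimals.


Doubling condition: (1 + r)^t = 2
Take ln of both sides: t × ln(1 + r) = ln(2)
t = ln(2) / ln(1 + r)
t = 0.693147 / 0.104900
t = 6.61

t = ln(2) / ln(1 + r) = 6.61 years


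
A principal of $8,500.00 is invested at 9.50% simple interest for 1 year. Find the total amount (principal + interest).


Total amount formula: A = P(1 + rt) = P + P·r·t
Interest: I = P × r × t = $8,500.00 × 0.095 × 1 = $807.50
A = P + I = $8,500.00 + $807.50 = $9,307.50

A = P + I = P(1 + rt) = $9,307.50


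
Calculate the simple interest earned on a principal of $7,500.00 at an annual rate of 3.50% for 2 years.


Simple interest formula: I = P × r × t
I = $7,500.00 × 0.035 × 2
I = $525.00

I = P × r × t = $525.00


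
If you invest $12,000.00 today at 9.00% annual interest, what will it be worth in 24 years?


Future value formula: FV = PV × (1 + r)^t
FV = $12,000.00 × (1 + 0.09)^24
FV = $12,000.00 × 7.911083
FV = $94,933.00

FV = PV × (1 + r)^t = $94,933.00


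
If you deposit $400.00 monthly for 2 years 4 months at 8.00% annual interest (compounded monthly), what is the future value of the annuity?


Future value of an ordinary annuity: FV = PMT × ((1 + r)^n − 1) / r
Monthly rate r = 0.08/12 ≈ 0.00666667, n = 28
FV = $400.00 × ((1 + 0.08/12)^28 − 1) / (0.08/12)
FV = $400.00 × 30.671866
FV = $12,268.75

FV = PMT × ((1+r)^n - 1)/r = $12,268.75


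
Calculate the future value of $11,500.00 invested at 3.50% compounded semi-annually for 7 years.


Compound interest formula: A = P(1 + r/n)^(nt)
A = $11,500.00 × (1 + 0.035/2)^(2 × 7)
Growth factor: (1 + 0.035/2)^14 = 1.2749168
A = $11,500.00 × 1.2749168
A = $14,661.54

A = P(1 + r/n)^(nt) = $14,661.54


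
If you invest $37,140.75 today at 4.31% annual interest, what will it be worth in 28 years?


Future value formula: FV = PV × (1 + r)^t
FV = $37,140.75 × (1 + 0.0431)^28
FV = $37,140.75 × 3.259316
FV = $121,053.44

FV = PV × (1 + r)^t = $121,053.44


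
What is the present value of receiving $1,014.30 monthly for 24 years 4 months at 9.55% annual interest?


Present value of an ordinary annuity: PV = PMT × (1 − (1 + r)^(−n)) / r
Monthly rate r = 0.0955/12 ≈ 0.00795833, n = 292
PV = $1,014.30 × (1 − (1 + 0.0955/12)^(−292)) / (0.0955/12)
PV = $1,014.30 × 113.239511
PV = $114,858.84

PV = PMT × (1-(1+r)^(-n))/r = $114,858.84


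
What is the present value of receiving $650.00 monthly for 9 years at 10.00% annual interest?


Present value of an ordinary annuity: PV = PMT × (1 − (1 + r)^(−n)) / r
Monthly rate r = 0.1/12 ≈ 0.00833333, n = 108
PV = $650.00 × (1 − (1 + 0.1/12)^(−108)) / (0.1/12)
PV = $650.00 × 71.029355
PV = $46,169.08

PV = PMT × (1-(1+r)^(-n))/r = $46,169.08


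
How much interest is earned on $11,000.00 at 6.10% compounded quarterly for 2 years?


Compound interest earned = final amount − principal.
A = P(1 + r/n)^(nt) = $11,000.00 × (1 + 0.061/4)^(4 × 2) = $12,415.86
Interest = A − P = $12,415.86 − $11,000.00 = $1,415.86

Interest = A - P = $1,415.86


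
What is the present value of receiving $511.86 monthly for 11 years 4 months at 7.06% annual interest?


Present value of an ordinary annuity: PV = PMT × (1 − (1 + r)^(−n)) / r
Monthly rate r = 0.0706/12 ≈ 0.00588333, n = 136
PV = $511.86 × (1 − (1 + 0.0706/12)^(−136)) / (0.0706/12)
PV = $511.86 × 93.429413
PV = $47,822.78

PV = PMT × (1-(1+r)^(-n))/r = $47,822.78


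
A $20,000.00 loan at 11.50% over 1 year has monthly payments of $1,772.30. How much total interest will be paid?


Total paid over the life of the loan = PMT × n.
Total paid = $1,772.30 × 12 = $21,267.60
Total interest = total paid − principal = $21,267.60 − $20,000.00 = $1,267.60

Total interest = (PMT × n) - PV = $1,267.60


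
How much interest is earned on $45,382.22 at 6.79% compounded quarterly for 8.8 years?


Compound interest earned = final amount − principal.
A = P(1 + r/n)^(nt) = $45,382.22 × (1 + 0.0679/4)^(4 × 8.8) = $82,074.36
Interest = A − P = $82,074.36 − $45,382.22 = $36,692.14

Interest = A - P = $36,692.14


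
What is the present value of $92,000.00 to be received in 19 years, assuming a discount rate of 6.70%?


Present value formula: PV = FV / (1 + r)^t
PV = $92,000.00 / (1 + 0.067)^19
PV = $92,000.00 / 3.428656
PV = $26,832.67

PV = FV / (1 + r)^t = $26,832.67


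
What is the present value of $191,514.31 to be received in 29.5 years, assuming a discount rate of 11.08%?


Present value formula: PV = FV / (1 + r)^t
PV = $191,514.31 / (1 + 0.1108)^29.5
PV = $191,514.31 / 22.195156
PV = $8,628.65

PV = FV / (1 + r)^t = $8,628.65


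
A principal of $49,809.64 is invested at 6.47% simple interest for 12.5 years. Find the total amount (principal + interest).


Total amount formula: A = P(1 + rt) = P + P·r·t
Interest: I = P × r × t = $49,809.64 × 0.0647 × 12.5 = $40,283.55
A = P + I = $49,809.64 + $40,283.55 = $90,093.19

A = P + I = P(1 + rt) = $90,093.19


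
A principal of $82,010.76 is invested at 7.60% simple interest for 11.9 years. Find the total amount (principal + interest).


Total amount formula: A = P(1 + rt) = P + P·r·t
Interest: I = P × r × t = $82,010.76 × 0.076 × 11.9 = $74,170.53
A = P + I = $82,010.76 + $74,170.53 = $156,181.29

A = P + I = P(1 + rt) = $156,181.29


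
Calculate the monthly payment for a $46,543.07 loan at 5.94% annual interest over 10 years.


Loan payment formula: PMT = PV × r / (1 − (1 + r)^(−n))
Monthly rate r = 0.0594/12 = 0.00495, n = 120 months
Denominator: 1 − (1 + 0.0594/12)^(−120) = 0.447076
PMT = $46,543.07 × (0.0594/12) / 0.447076
PMT = $515.32 per month

PMT = PV × r / (1-(1+r)^(-n)) = $515.32/month


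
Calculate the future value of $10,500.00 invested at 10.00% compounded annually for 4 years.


Compound interest formula: A = P(1 + r/n)^(nt)
A = $10,500.00 × (1 + 0.1/1)^(1 × 4)
Growth factor: (1 + 0.1/1)^4 = 1.464100
A = $10,500.00 × 1.464100
A = $15,373.05

A = P(1 + r/n)^(nt) = $15,373.05


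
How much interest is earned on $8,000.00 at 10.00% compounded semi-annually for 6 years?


Compound interest earned = final amount − principal.
A = P(1 + r/n)^(nt) = $8,000.00 × (1 + 0.1/2)^(2 × 6) = $14,366.85
Interest = A − P = $14,366.85 − $8,000.00 = $6,366.85

Interest = A - P = $6,366.85


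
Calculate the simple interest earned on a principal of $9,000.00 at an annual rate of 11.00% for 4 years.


Simple interest formula: I = P × r × t
I = $9,000.00 × 0.11 × 4
I = $3,960.00

I = P × r × t = $3,960.00


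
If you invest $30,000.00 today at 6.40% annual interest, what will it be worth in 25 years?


Future value formula: FV = PV × (1 + r)^t
FV = $30,000.00 × (1 + 0.064)^25
FV = $30,000.00 × 4.7156406
FV = $141,469.22

FV = PV × (1 + r)^t = $141,469.22


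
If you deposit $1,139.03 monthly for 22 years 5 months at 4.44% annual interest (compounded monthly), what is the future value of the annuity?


Future value of an ordinary annuity: FV = PMT × ((1 + r)^n − 1) / r
Monthly rate r = 0.0444/12 = 0.0037, n = 269
FV = $1,139.03 × ((1 + 0.0444/12)^269 − 1) / (0.0444/12)
FV = $1,139.03 × 459.613778
FV = $523,513.88

FV = PMT × ((1+r)^n - 1)/r = $523,513.88


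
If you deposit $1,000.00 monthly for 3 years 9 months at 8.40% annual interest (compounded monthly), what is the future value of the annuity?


Future value of an ordinary annuity: FV = PMT × ((1 + r)^n − 1) / r
Monthly rate r = 0.084/12 = 0.007, n = 45
FV = $1,000.00 × ((1 + 0.084/12)^45 − 1) / (0.084/12)
FV = $1,000.00 × 52.679491
FV = $52,679.49

FV = PMT × ((1+r)^n - 1)/r = $52,679.49


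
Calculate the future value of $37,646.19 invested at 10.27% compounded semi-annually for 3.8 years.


Compound interest formula: A = P(1 + r/n)^(nt)
A = $37,646.19 × (1 + 0.1027/2)^(2 × 3.8)
Growth factor: (1 + 0.1027/2)^7.6 = 1.4631189
A = $37,646.19 × 1.4631189
A = $55,080.85

A = P(1 + r/n)^(nt) = $55,080.85


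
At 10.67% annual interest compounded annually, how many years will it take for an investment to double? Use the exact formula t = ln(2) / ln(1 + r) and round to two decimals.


Doubling condition: (1 + r)^t = 2
Take ln of both sides: t × ln(1 + r) = ln(2)
t = ln(2) / ln(1 + r)
t = 0.693147 / 0.101383
t = 6.84

t = ln(2) / ln(1 + r) = 6.84 years


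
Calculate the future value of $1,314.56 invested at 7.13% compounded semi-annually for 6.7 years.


Compound interest formula: A = P(1 + r/n)^(nt)
A = $1,314.56 × (1 + 0.0713/2)^(2 × 6.7)
Growth factor: (1 + 0.0713/2)^13.4 = 1.599022
A = $1,314.56 × 1.599022
A = $2,102.01

A = P(1 + r/n)^(nt) = $2,102.01


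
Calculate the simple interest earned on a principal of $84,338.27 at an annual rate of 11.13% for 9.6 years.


Simple interest formula: I = P × r × t
I = $84,338.27 × 0.1113 × 9.6
I = $90,113.75

I = P × r × t = $90,113.75


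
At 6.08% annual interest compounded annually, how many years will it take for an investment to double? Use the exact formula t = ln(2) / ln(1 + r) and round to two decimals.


Doubling condition: (1 + r)^t = 2
Take ln of both sides: t × ln(1 + r) = ln(2)
t = ln(2) / ln(1 + r)
t = 0.693147 / 0.059023
t = 11.74

t = ln(2) / ln(1 + r) = 11.74 years


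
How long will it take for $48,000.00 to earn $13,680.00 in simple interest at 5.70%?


Rearrange the simple interest formula for t:
I = P × r × t  ⇒  t = I / (P × r)
t = $13,680.00 / ($48,000.00 × 0.057)
t = 5

t = I/(P×r) = 5 years


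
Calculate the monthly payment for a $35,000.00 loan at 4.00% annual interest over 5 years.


Loan payment formula: PMT = PV × r / (1 − (1 + r)^(−n))
Monthly rate r = 0.04/12 ≈ 0.00333333, n = 60 months
Denominator: 1 − (1 + 0.04/12)^(−60) = 0.180997
PMT = $35,000.00 × (0.04/12) / 0.180997
PMT = $644.58 per month

PMT = PV × r / (1-(1+r)^(-n)) = $644.58/month


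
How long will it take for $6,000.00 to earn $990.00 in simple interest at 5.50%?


Rearrange the simple interest formula for t:
I = P × r × t  ⇒  t = I / (P × r)
t = $990.00 / ($6,000.00 × 0.055)
t = 3

t = I/(P×r) = 3 years


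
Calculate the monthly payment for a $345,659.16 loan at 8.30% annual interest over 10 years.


Loan payment formula: PMT = PV × r / (1 − (1 + r)^(−n))
Monthly rate r = 0.083/12 ≈ 0.00691667, n = 120 months
Denominator: 1 − (1 + 0.083/12)^(−120) = 0.562703
PMT = $345,659.16 × (0.083/12) / 0.562703
PMT = $4,248.79 per month

PMT = PV × r / (1-(1+r)^(-n)) = $4,248.79/month


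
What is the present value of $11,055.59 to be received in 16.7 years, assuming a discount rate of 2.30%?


Present value formula: PV = FV / (1 + r)^t
PV = $11,055.59 / (1 + 0.023)^16.7
PV = $11,055.59 / 1.461918
PV = $7,562.39

PV = FV / (1 + r)^t = $7,562.39


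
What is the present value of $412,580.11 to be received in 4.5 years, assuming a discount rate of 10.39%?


Present value formula: PV = FV / (1 + r)^t
PV = $412,580.11 / (1 + 0.1039)^4.5
PV = $412,580.11 / 1.56021267
PV = $264,438.38

PV = FV / (1 + r)^t = $264,438.38


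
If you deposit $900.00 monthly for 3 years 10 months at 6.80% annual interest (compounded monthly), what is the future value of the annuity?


Future value of an ordinary annuity: FV = PMT × ((1 + r)^n − 1) / r
Monthly rate r = 0.068/12 ≈ 0.00566667, n = 46
FV = $900.00 × ((1 + 0.068/12)^46 − 1) / (0.068/12)
FV = $900.00 × 52.383610
FV = $47,145.25

FV = PMT × ((1+r)^n - 1)/r = $47,145.25


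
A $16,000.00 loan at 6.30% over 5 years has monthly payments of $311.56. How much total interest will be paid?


Total paid over the life of the loan = PMT × n.
Total paid = $311.56 × 60 = $18,693.60
Total interest = total paid − principal = $18,693.60 − $16,000.00 = $2,693.60

Total interest = (PMT × n) - PV = $2,693.60


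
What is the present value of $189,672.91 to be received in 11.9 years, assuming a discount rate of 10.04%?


Present value formula: PV = FV / (1 + r)^t
PV = $189,672.91 / (1 + 0.1004)^11.9
PV = $189,672.91 / 3.122137
PV = $60,750.99

PV = FV / (1 + r)^t = $60,750.99


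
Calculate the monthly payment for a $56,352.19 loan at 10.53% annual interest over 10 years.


Loan payment formula: PMT = PV × r / (1 − (1 + r)^(−n))
Monthly rate r = 0.1053/12 = 0.008775, n = 120 months
Denominator: 1 − (1 + 0.1053/12)^(−120) = 0.649504
PMT = $56,352.19 × (0.1053/12) / 0.649504
PMT = $761.34 per month

PMT = PV × r / (1-(1+r)^(-n)) = $761.34/month


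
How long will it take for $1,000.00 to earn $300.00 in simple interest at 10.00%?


Rearrange the simple interest formula for t:
I = P × r × t  ⇒  t = I / (P × r)
t = $300.00 / ($1,000.00 × 0.1)
t = 3

t = I/(P×r) = 3 years


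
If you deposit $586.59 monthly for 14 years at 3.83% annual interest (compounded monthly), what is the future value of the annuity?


Future value of an ordinary annuity: FV = PMT × ((1 + r)^n − 1) / r
Monthly rate r = 0.0383/12 ≈ 0.00319167, n = 168
FV = $586.59 × ((1 + 0.0383/12)^168 − 1) / (0.0383/12)
FV = $586.59 × 221.840004
FV = $130,129.13

FV = PMT × ((1+r)^n - 1)/r = $130,129.13


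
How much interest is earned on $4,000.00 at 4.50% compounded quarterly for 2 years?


Compound interest earned = final amount − principal.
A = P(1 + r/n)^(nt) = $4,000.00 × (1 + 0.045/4)^(4 × 2) = $4,374.50
Interest = A − P = $4,374.50 − $4,000.00 = $374.50

Interest = A - P = $374.50


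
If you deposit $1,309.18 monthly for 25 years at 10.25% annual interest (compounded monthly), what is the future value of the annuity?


Future value of an ordinary annuity: FV = PMT × ((1 + r)^n − 1) / r
Monthly rate r = 0.1025/12 ≈ 0.00854167, n = 300
FV = $1,309.18 × ((1 + 0.1025/12)^300 − 1) / (0.1025/12)
FV = $1,309.18 × 1384.722888
FV = $1,812,851.51

FV = PMT × ((1+r)^n - 1)/r = $1,812,851.51


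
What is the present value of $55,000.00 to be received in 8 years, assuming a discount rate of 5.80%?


Present value formula: PV = FV / (1 + r)^t
PV = $55,000.00 / (1 + 0.058)^8
PV = $55,000.00 / 1.5699483
PV = $35,033.00

PV = FV / (1 + r)^t = $35,033.00


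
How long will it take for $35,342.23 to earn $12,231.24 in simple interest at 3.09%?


Rearrange the simple interest formula for t:
I = P × r × t  ⇒  t = I / (P × r)
t = $12,231.24 / ($35,342.23 × 0.0309)
t = 11.2

t = I/(P×r) = 11.2 years


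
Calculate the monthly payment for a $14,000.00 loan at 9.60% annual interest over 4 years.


Loan payment formula: PMT = PV × r / (1 − (1 + r)^(−n))
Monthly rate r = 0.096/12 = 0.008, n = 48 months
Denominator: 1 − (1 + 0.096/12)^(−48) = 0.317827
PMT = $14,000.00 × (0.096/12) / 0.317827
PMT = $352.39 per month

PMT = PV × r / (1-(1+r)^(-n)) = $352.39/month


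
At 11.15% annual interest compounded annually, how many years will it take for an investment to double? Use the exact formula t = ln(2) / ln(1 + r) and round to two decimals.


Doubling condition: (1 + r)^t = 2
Take ln of both sides: t × ln(1 + r) = ln(2)
t = ln(2) / ln(1 + r)
t = 0.693147 / 0.105710
t = 6.56

t = ln(2) / ln(1 + r) = 6.56 years


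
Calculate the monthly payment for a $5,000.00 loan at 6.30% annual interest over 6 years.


Loan payment formula: PMT = PV × r / (1 − (1 + r)^(−n))
Monthly rate r = 0.063/12 = 0.00525, n = 72 months
Denominator: 1 − (1 + 0.063/12)^(−72) = 0.314092
PMT = $5,000.00 × (0.063/12) / 0.314092
PMT = $83.57 per month

PMT = PV × r / (1-(1+r)^(-n)) = $83.57/month


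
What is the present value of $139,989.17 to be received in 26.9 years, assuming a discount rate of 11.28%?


Present value formula: PV = FV / (1 + r)^t
PV = $139,989.17 / (1 + 0.1128)^26.9
PV = $139,989.17 / 17.726396
PV = $7,897.22

PV = FV / (1 + r)^t = $7,897.22


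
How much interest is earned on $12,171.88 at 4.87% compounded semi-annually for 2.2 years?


Compound interest earned = final amount − principal.
A = P(1 + r/n)^(nt) = $12,171.88 × (1 + 0.0487/2)^(2 × 2.2) = $13,531.02
Interest = A − P = $13,531.02 − $12,171.88 = $1,359.14

Interest = A - P = $1,359.14


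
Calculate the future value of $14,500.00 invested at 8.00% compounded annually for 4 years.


Compound interest formula: A = P(1 + r/n)^(nt)
A = $14,500.00 × (1 + 0.08/1)^(1 × 4)
Growth factor: (1 + 0.08/1)^4 = 1.360489
A = $14,500.00 × 1.360489
A = $19,727.09

A = P(1 + r/n)^(nt) = $19,727.09


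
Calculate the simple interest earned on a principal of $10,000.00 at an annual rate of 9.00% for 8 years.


Simple interest formula: I = P × r × t
I = $10,000.00 × 0.09 × 8
I = $7,200.00

I = P × r × t = $7,200.00


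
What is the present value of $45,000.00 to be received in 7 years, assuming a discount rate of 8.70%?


Present value formula: PV = FV / (1 + r)^t
PV = $45,000.00 / (1 + 0.087)^7
PV = $45,000.00 / 1.7931095
PV = $25,096.07

PV = FV / (1 + r)^t = $25,096.07


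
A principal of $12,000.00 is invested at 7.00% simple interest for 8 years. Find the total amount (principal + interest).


Total amount formula: A = P(1 + rt) = P + P·r·t
Interest: I = P × r × t = $12,000.00 × 0.07 × 8 = $6,720.00
A = P + I = $12,000.00 + $6,720.00 = $18,720.00

A = P + I = P(1 + rt) = $18,720.00


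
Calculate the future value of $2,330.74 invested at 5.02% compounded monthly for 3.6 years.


Compound interest formula: A = P(1 + r/n)^(nt)
A = $2,330.74 × (1 + 0.0502/12)^(12 × 3.6)
Growth factor: (1 + 0.0502/12)^43.2 = 1.197628
A = $2,330.74 × 1.197628
A = $2,791.36

A = P(1 + r/n)^(nt) = $2,791.36


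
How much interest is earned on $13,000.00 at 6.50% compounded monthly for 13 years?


Compound interest earned = final amount − principal.
A = P(1 + r/n)^(nt) = $13,000.00 × (1 + 0.065/12)^(12 × 13) = $30,194.78
Interest = A − P = $30,194.78 − $13,000.00 = $17,194.78

Interest = A - P = $17,194.78


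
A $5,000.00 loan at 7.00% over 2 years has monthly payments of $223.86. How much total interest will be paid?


Total paid over the life of the loan = PMT × n.
Total paid = $223.86 × 24 = $5,372.64
Total interest = total paid − principal = $5,372.64 − $5,000.00 = $372.64

Total interest = (PMT × n) - PV = $372.64


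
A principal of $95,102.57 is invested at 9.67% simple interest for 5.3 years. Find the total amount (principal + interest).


Total amount formula: A = P(1 + rt) = P + P·r·t
Interest: I = P × r × t = $95,102.57 × 0.0967 × 5.3 = $48,741.02
A = P + I = $95,102.57 + $48,741.02 = $143,843.59

A = P + I = P(1 + rt) = $143,843.59


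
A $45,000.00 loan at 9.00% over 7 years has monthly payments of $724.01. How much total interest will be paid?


Total paid over the life of the loan = PMT × n.
Total paid = $724.01 × 84 = $60,816.84
Total interest = total paid − principal = $60,816.84 − $45,000.00 = $15,816.84

Total interest = (PMT × n) - PV = $15,816.84


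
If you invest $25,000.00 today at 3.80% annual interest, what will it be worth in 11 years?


Future value formula: FV = PV × (1 + r)^t
FV = $25,000.00 × (1 + 0.038)^11
FV = $25,000.00 × 1.507200
FV = $37,680.00

FV = PV × (1 + r)^t = $37,680.00


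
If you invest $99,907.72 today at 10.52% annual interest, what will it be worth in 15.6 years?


Future value formula: FV = PV × (1 + r)^t
FV = $99,907.72 × (1 + 0.1052)^15.6
FV = $99,907.72 × 4.7607751
FV = $475,638.19

FV = PV × (1 + r)^t = $475,638.19


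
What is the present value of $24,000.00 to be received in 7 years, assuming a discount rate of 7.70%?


Present value formula: PV = FV / (1 + r)^t
PV = $24,000.00 / (1 + 0.077)^7
PV = $24,000.00 / 1.680776
PV = $14,279.12

PV = FV / (1 + r)^t = $14,279.12


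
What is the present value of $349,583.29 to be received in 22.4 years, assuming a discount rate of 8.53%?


Present value formula: PV = FV / (1 + r)^t
PV = $349,583.29 / (1 + 0.0853)^22.4
PV = $349,583.29 / 6.2562715
PV = $55,877.26

PV = FV / (1 + r)^t = $55,877.26


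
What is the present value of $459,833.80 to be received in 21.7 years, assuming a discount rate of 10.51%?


Present value formula: PV = FV / (1 + r)^t
PV = $459,833.80 / (1 + 0.1051)^21.7
PV = $459,833.80 / 8.746096
PV = $52,575.89

PV = FV / (1 + r)^t = $52,575.89


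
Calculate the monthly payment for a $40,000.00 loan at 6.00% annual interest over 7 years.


Loan payment formula: PMT = PV × r / (1 − (1 + r)^(−n))
Monthly rate r = 0.06/12 = 0.005, n = 84 months
Denominator: 1 − (1 + 0.06/12)^(−84) = 0.342265
PMT = $40,000.00 × (0.06/12) / 0.342265
PMT = $584.34 per month

PMT = PV × r / (1-(1+r)^(-n)) = $584.34/month


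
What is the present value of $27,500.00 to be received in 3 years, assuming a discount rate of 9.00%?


Present value formula: PV = FV / (1 + r)^t
PV = $27,500.00 / (1 + 0.09)^3
PV = $27,500.00 / 1.295029
PV = $21,235.05

PV = FV / (1 + r)^t = $21,235.05


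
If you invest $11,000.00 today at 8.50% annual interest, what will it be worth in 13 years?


Future value formula: FV = PV × (1 + r)^t
FV = $11,000.00 × (1 + 0.085)^13
FV = $11,000.00 × 2.887930
FV = $31,767.23

FV = PV × (1 + r)^t = $31,767.23


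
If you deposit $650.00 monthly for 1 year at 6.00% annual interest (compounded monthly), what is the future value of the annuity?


Future value of an ordinary annuity: FV = PMT × ((1 + r)^n − 1) / r
Monthly rate r = 0.06/12 = 0.005, n = 12
FV = $650.00 × ((1 + 0.06/12)^12 − 1) / (0.06/12)
FV = $650.00 × 12.335562
FV = $8,018.12

FV = PMT × ((1+r)^n - 1)/r = $8,018.12


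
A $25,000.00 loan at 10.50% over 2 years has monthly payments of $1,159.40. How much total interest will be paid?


Total paid over the life of the loan = PMT × n.
Total paid = $1,159.40 × 24 = $27,825.60
Total interest = total paid − principal = $27,825.60 − $25,000.00 = $2,825.60

Total interest = (PMT × n) - PV = $2,825.60


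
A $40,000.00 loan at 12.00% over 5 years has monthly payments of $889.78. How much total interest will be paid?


Total paid over the life of the loan = PMT × n.
Total paid = $889.78 × 60 = $53,386.80
Total interest = total paid − principal = $53,386.80 − $40,000.00 = $13,386.80

Total interest = (PMT × n) - PV = $13,386.80


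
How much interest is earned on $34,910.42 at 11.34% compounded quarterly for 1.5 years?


Compound interest earned = final amount − principal.
A = P(1 + r/n)^(nt) = $34,910.42 × (1 + 0.1134/4)^(4 × 1.5) = $41,285.81
Interest = A − P = $41,285.81 − $34,910.42 = $6,375.39

Interest = A - P = $6,375.39


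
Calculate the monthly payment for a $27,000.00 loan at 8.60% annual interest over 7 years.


Loan payment formula: PMT = PV × r / (1 − (1 + r)^(−n))
Monthly rate r = 0.086/12 ≈ 0.00716667, n = 84 months
Denominator: 1 − (1 + 0.086/12)^(−84) = 0.451108
PMT = $27,000.00 × (0.086/12) / 0.451108
PMT = $428.94 per month

PMT = PV × r / (1-(1+r)^(-n)) = $428.94/month


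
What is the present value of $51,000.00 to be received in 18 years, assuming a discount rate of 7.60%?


Present value formula: PV = FV / (1 + r)^t
PV = $51,000.00 / (1 + 0.076)^18
PV = $51,000.00 / 3.737842
PV = $13,644.24

PV = FV / (1 + r)^t = $13,644.24


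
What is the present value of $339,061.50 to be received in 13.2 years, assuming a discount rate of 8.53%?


Present value formula: PV = FV / (1 + r)^t
PV = $339,061.50 / (1 + 0.0853)^13.2
PV = $339,061.50 / 2.9461673
PV = $115,085.62

PV = FV / (1 + r)^t = $115,085.62


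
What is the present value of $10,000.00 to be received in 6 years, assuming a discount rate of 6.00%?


Present value formula: PV = FV / (1 + r)^t
PV = $10,000.00 / (1 + 0.06)^6
PV = $10,000.00 / 1.418519
PV = $7,049.61

PV = FV / (1 + r)^t = $7,049.61


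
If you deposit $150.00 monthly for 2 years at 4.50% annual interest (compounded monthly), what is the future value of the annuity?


Future value of an ordinary annuity: FV = PMT × ((1 + r)^n − 1) / r
Monthly rate r = 0.045/12 = 0.00375, n = 24
FV = $150.00 × ((1 + 0.045/12)^24 − 1) / (0.045/12)
FV = $150.00 × 25.064031
FV = $3,759.60

FV = PMT × ((1+r)^n - 1)/r = $3,759.60


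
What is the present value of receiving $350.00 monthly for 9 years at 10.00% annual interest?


Present value of an ordinary annuity: PV = PMT × (1 − (1 + r)^(−n)) / r
Monthly rate r = 0.1/12 ≈ 0.00833333, n = 108
PV = $350.00 × (1 − (1 + 0.1/12)^(−108)) / (0.1/12)
PV = $350.00 × 71.029355
PV = $24,860.27

PV = PMT × (1-(1+r)^(-n))/r = $24,860.27


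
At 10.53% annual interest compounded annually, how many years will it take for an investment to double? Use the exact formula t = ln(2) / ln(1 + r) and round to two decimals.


Doubling condition: (1 + r)^t = 2
Take ln of both sides: t × ln(1 + r) = ln(2)
t = ln(2) / ln(1 + r)
t = 0.693147 / 0.100117
t = 6.92

t = ln(2) / ln(1 + r) = 6.92 years


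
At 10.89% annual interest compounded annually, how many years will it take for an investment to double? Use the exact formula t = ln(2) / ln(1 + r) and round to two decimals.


Doubling condition: (1 + r)^t = 2
Take ln of both sides: t × ln(1 + r) = ln(2)
t = ln(2) / ln(1 + r)
t = 0.693147 / 0.103369
t = 6.71

t = ln(2) / ln(1 + r) = 6.71 years


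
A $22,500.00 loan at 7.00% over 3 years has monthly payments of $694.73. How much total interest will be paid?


Total paid over the life of the loan = PMT × n.
Total paid = $694.73 × 36 = $25,010.28
Total interest = total paid − principal = $25,010.28 − $22,500.00 = $2,510.28

Total interest = (PMT × n) - PV = $2,510.28


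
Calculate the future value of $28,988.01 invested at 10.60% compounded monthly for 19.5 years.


Compound interest formula: A = P(1 + r/n)^(nt)
A = $28,988.01 × (1 + 0.106/12)^(12 × 19.5)
Growth factor: (1 + 0.106/12)^234 = 7.8296997
A = $28,988.01 × 7.8296997
A = $226,967.41

A = P(1 + r/n)^(nt) = $226,967.41


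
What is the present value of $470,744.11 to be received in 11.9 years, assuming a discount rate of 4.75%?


Present value formula: PV = FV / (1 + r)^t
PV = $470,744.11 / (1 + 0.0475)^11.9
PV = $470,744.11 / 1.7371326
PV = $270,989.16

PV = FV / (1 + r)^t = $270,989.16


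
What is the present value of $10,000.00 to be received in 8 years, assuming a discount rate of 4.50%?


Present value formula: PV = FV / (1 + r)^t
PV = $10,000.00 / (1 + 0.045)^8
PV = $10,000.00 / 1.422101
PV = $7,031.85

PV = FV / (1 + r)^t = $7,031.85


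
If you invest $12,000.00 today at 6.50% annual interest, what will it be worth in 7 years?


Future value formula: FV = PV × (1 + r)^t
FV = $12,000.00 × (1 + 0.065)^7
FV = $12,000.00 × 1.553987
FV = $18,647.84

FV = PV × (1 + r)^t = $18,647.84


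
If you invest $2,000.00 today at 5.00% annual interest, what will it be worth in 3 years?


Future value formula: FV = PV × (1 + r)^t
FV = $2,000.00 × (1 + 0.05)^3
FV = $2,000.00 × 1.157625
FV = $2,315.25

FV = PV × (1 + r)^t = $2,315.25


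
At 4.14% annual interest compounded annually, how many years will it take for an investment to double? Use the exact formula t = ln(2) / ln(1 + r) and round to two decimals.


Doubling condition: (1 + r)^t = 2
Take ln of both sides: t × ln(1 + r) = ln(2)
t = ln(2) / ln(1 + r)
t = 0.693147 / 0.040566
t = 17.09

t = ln(2) / ln(1 + r) = 17.09 years


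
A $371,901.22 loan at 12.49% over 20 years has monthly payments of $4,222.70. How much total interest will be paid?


Total paid over the life of the loan = PMT × n.
Total paid = $4,222.70 × 240 = $1,013,448.00
Total interest = total paid − principal = $1,013,448.00 − $371,901.22 = $641,546.78

Total interest = (PMT × n) - PV = $641,546.78


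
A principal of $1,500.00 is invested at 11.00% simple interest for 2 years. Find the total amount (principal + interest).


Total amount formula: A = P(1 + rt) = P + P·r·t
Interest: I = P × r × t = $1,500.00 × 0.11 × 2 = $330.00
A = P + I = $1,500.00 + $330.00 = $1,830.00

A = P + I = P(1 + rt) = $1,830.00


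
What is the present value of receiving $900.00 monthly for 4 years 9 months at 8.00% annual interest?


Present value of an ordinary annuity: PV = PMT × (1 − (1 + r)^(−n)) / r
Monthly rate r = 0.08/12 ≈ 0.00666667, n = 57
PV = $900.00 × (1 − (1 + 0.08/12)^(−57)) / (0.08/12)
PV = $900.00 × 47.291348
PV = $42,562.21

PV = PMT × (1-(1+r)^(-n))/r = $42,562.21


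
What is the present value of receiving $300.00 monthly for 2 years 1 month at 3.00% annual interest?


Present value of an ordinary annuity: PV = PMT × (1 − (1 + r)^(−n)) / r
Monthly rate r = 0.03/12 = 0.0025, n = 25
PV = $300.00 × (1 − (1 + 0.03/12)^(−25)) / (0.03/12)
PV = $300.00 × 24.205466
PV = $7,261.64

PV = PMT × (1-(1+r)^(-n))/r = $7,261.64


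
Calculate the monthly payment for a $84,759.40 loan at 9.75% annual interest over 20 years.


Loan payment formula: PMT = PV × r / (1 − (1 + r)^(−n))
Monthly rate r = 0.0975/12 = 0.008125, n = 240 months
Denominator: 1 − (1 + 0.0975/12)^(−240) = 0.856600
PMT = $84,759.40 × (0.0975/12) / 0.856600
PMT = $803.96 per month

PMT = PV × r / (1-(1+r)^(-n)) = $803.96/month


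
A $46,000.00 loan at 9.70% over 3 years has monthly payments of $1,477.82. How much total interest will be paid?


Total paid over the life of the loan = PMT × n.
Total paid = $1,477.82 × 36 = $53,201.52
Total interest = total paid − principal = $53,201.52 − $46,000.00 = $7,201.52

Total interest = (PMT × n) - PV = $7,201.52
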